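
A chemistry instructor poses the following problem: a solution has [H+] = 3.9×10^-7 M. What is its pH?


pH = -log10([H+]) = -log10(3.9×10^-7)
= 7 - log10(3.9)
= 7 - 0.59
= 6.41

6.41


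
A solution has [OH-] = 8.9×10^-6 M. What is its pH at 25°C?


pOH = -log10([OH-]) = -log10(8.9×10^-6)
= 6 - log10(8.9) = 5.05
pH = 14 - pOH = 14 - 5.05 = 8.95

8.95


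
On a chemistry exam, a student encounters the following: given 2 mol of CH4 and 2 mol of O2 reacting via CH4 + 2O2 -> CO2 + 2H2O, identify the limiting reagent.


Mole ratio available / coefficient:
  CH4: 2/1 = 2.000
  O2: 2/2 = 1.000
Smaller ratio is limiting.

O2


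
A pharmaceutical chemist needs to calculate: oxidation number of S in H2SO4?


2(+1) + x + 4(-2) = 0, so x = +6
Oxidation number: +6

+6


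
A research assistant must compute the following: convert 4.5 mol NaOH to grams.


M(NaOH) = 40.0 g/mol
mass = n × M = 4.5 × 40.0 = 180.00 g

180.00 g


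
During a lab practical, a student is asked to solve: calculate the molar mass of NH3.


M(NH3) = 1×14.01 + 3×1.008
= 14.01 + 3.02
= 17.03 g/mol

17.03 g/mol


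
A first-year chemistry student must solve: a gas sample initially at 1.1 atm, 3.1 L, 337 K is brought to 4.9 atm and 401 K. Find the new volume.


P1V1/T1 = P2V2/T2
V2 = P1V1T2/(T1P2)
= 1.1×3.1×401/(337×4.9)
= 0.828 L

0.828 L


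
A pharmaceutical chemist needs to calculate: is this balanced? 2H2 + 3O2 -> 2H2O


Equation: 2H2 + 3O2 -> 2H2O
Check atoms: H: 4=4, O: 6≠2
Not balanced

No, not balanced


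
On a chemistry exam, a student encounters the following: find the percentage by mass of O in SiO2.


M(SiO2) = 1×28.09 + 2×16.0 = 60.09 g/mol
Mass of O = 2 × 16.0 = 32.00 g/mol
% O = 32.00/60.09 × 100 = 53.25%

53.25%


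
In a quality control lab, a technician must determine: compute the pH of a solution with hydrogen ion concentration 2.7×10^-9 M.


pH = -log10([H+]) = -log10(2.7×10^-9)
= 9 - log10(2.7)
= 9 - 0.43
= 8.57

8.57


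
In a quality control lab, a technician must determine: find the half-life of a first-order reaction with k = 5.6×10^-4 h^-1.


t½ = ln2/k = 0.693147/(5.6×10^-4 h^-1)
= 1238 h

1238 h


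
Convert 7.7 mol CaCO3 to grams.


M(CaCO3) = 100.09 g/mol
mass = n × M = 7.7 × 100.09 = 770.69 g

770.69 g


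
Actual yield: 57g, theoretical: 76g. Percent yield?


% yield = actual/theoretical × 100
= 57/76 × 100
= 75.0%

75.0%


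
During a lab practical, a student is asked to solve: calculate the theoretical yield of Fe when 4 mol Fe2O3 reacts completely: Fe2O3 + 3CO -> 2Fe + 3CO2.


Mole ratio Fe:Fe2O3 = 2:1
n(Fe) = 4 × 2/1 = 8.000 mol
mass = 8.000 × 55.85 = 446.8 g

446.8 g


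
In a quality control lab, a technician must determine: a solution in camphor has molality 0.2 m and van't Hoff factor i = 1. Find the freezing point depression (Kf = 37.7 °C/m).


ΔTf = Kf × m × i
= 37.7 × 0.2 × 1
= 7.54 °C

7.54 °C


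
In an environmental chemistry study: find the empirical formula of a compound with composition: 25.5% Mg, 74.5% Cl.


Assume 100 g sample. Moles of each element:
  Mg: 25.5/24.31 = 1.049 mol
  Cl: 74.5/35.45 = 2.102 mol
Divide by smallest (1.049):
  Mg: 1.049/1.049 = 1.0
  Cl: 2.102/1.049 = 2.0
Empirical formula: MgCl2

MgCl2


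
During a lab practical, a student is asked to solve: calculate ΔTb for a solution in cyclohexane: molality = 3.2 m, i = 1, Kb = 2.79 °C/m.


ΔTb = Kb × m × i
= 2.79 × 3.2 × 1
= 8.928 °C

8.928 °C


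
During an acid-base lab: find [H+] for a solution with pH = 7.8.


[H+] = 10^(-pH) = 10^(-7.8)
= 1.58×10^-8 M

1.58×10^-8 M


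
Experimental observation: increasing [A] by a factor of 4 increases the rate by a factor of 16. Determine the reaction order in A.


rate ∝ [A]^n
4^n = 16 → n = 2
Order in A: 2

2


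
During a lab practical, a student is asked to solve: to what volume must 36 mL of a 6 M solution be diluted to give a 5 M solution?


C1V1 = C2V2
6 × 36 = 5 × V2
V2 = 216/5 = 43.2 mL

43.2 mL


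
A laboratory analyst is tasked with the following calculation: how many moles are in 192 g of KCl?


M(KCl) = 74.55 g/mol
n = mass/M = 192/74.55 = 2.5755 mol

2.5755 mol


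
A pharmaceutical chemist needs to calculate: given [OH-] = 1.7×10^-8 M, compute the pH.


pOH = -log10([OH-]) = -log10(1.7×10^-8)
= 8 - log10(1.7) = 7.77
pH = 14 - pOH = 14 - 7.77 = 6.23

6.23


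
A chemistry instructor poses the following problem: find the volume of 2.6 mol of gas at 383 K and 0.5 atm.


PV = nRT  (R = 0.08206 L·atm/(mol·K))
V = nRT/P = 2.6×0.08206×383/0.5
= 163.431 L

163.431 L


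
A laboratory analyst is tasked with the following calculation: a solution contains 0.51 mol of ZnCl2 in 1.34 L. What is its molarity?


M = n/V = 0.51/1.34 = 0.381 mol/L

0.381 M


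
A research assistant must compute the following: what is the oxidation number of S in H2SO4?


2(+1) + x + 4(-2) = 0, so x = +6
Oxidation number: +6

+6


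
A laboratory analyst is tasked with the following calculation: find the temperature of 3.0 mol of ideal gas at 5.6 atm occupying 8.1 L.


PV = nRT  (R = 0.08206 L·atm/(mol·K))
T = PV/(nR) = 5.6×8.1/(3.0×0.08206)
= 45.36/0.246180
= 184.26 K

184.26 K


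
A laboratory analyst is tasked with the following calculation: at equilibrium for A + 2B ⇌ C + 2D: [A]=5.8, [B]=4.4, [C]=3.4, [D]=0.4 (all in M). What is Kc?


Kc = [C][D]^2/([A][B]^2)
= (3.4^1 × 0.4^2)/(5.8^1 × 4.4^2)
= 0.544/112.288
= 0.004845

0.004845


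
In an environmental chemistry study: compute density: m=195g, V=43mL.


ρ = mass/volume
= 195/43
= 4.535 g/mL

4.535 g/mL


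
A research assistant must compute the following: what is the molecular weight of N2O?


M(N2O) = 2×14.01 + 1×16.0
= 28.02 + 16.0
= 44.02 g/mol

44.02 g/mol


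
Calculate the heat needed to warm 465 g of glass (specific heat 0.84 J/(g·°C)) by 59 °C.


q = mcΔT = 465 × 0.84 × 59
= 23045.40 J

23045.40 J


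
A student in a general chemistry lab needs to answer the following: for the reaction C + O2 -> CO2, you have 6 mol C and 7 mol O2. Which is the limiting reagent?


Mole ratio available / coefficient:
  C: 6/1 = 6.000
  O2: 7/1 = 7.000
Smaller ratio is limiting.

C


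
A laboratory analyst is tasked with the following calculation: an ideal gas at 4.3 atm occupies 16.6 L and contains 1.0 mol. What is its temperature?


PV = nRT  (R = 0.08206 L·atm/(mol·K))
T = PV/(nR) = 4.3×16.6/(1.0×0.08206)
= 71.38/0.082060
= 869.85 K

869.85 K


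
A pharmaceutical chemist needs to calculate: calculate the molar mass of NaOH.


M(NaOH) = 1×22.99 + 1×16.0 + 1×1.008
= 22.99 + 16.0 + 1.01
= 40.0 g/mol

40.0 g/mol


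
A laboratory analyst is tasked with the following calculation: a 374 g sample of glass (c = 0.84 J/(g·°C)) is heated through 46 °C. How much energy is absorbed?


q = mcΔT = 374 × 0.84 × 46
= 14451.36 J

14451.36 J


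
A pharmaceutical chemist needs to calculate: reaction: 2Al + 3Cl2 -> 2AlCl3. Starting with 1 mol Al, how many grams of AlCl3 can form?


Mole ratio AlCl3:Al = 2:2
n(AlCl3) = 1 × 2/2 = 1.000 mol
mass = 1.000 × 133.33 = 133.33 g

133.33 g


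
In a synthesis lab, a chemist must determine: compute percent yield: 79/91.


% yield = actual/theoretical × 100
= 79/91 × 100
= 86.81%

86.81%


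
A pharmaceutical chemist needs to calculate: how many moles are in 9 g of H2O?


M(H2O) = 18.02 g/mol
n = mass/M = 9/18.02 = 0.4994 mol

0.4994 mol


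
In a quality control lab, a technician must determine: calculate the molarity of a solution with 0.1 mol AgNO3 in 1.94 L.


M = n/V = 0.1/1.94 = 0.052 mol/L

0.052 M


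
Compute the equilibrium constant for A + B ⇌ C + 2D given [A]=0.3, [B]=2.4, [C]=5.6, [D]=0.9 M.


Kc = [C][D]^2/([A][B])
= (5.6^1 × 0.9^2)/(0.3^1 × 2.4^1)
= 4.536/0.72
= 6.300

6.300


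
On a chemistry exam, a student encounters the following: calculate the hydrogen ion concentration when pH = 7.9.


[H+] = 10^(-pH) = 10^(-7.9)
= 1.26×10^-8 M

1.26×10^-8 M


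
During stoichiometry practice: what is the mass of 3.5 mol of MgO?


M(MgO) = 40.31 g/mol
mass = n × M = 3.5 × 40.31 = 141.09 g

141.09 g


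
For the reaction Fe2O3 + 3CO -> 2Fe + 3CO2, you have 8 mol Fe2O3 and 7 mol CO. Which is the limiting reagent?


Mole ratio available / coefficient:
  Fe2O3: 8/1 = 8.000
  CO: 7/3 = 2.333
Smaller ratio is limiting.

CO


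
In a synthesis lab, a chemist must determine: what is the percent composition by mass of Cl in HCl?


M(HCl) = 1×1.008 + 1×35.45 = 36.458 g/mol
Mass of Cl = 1 × 35.45 = 35.45 g/mol
% Cl = 35.45/36.458 × 100 = 97.24%

97.24%


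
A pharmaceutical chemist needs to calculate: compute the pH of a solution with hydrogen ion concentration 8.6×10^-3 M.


pH = -log10([H+]) = -log10(8.6×10^-3)
= 3 - log10(8.6)
= 3 - 0.93
= 2.07

2.07


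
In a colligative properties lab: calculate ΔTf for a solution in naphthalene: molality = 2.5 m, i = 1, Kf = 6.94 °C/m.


ΔTf = Kf × m × i
= 6.94 × 2.5 × 1
= 17.35 °C

17.35 °C


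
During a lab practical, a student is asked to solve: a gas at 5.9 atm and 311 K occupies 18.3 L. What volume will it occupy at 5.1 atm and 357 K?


P1V1/T1 = P2V2/T2
V2 = P1V1T2/(T1P2)
= 5.9×18.3×357/(311×5.1)
= 24.302 L

24.302 L


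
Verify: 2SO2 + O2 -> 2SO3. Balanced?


Equation: 2SO2 + O2 -> 2SO3
Check atoms: O: 6=6, S: 2=2
Balanced

Yes, balanced


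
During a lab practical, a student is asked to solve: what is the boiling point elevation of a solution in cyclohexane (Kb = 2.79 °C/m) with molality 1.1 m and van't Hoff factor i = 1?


ΔTb = Kb × m × i
= 2.79 × 1.1 × 1
= 3.069 °C

3.069 °C


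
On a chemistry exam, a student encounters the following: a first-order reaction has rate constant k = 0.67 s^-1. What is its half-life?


t½ = ln2/k = 0.693147/(0.67 s^-1)
= 1.035 s

1.035 s


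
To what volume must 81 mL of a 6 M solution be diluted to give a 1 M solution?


C1V1 = C2V2
6 × 81 = 1 × V2
V2 = 486/1 = 486.0 mL

486.0 mL


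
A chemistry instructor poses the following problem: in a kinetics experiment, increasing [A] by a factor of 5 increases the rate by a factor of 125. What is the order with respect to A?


rate ∝ [A]^n
5^n = 125 → n = 3
Order in A: 3

3


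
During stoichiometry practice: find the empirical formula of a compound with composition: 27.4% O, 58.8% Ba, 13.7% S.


Assume 100 g sample. Moles of each element:
  O: 27.4/16.0 = 1.712 mol
  Ba: 58.8/137.33 = 0.428 mol
  S: 13.7/32.07 = 0.427 mol
Divide by smallest (0.427):
  O: 1.712/0.427 = 4.01
  Ba: 0.428/0.427 = 1.0
  S: 0.427/0.427 = 1.0
Empirical formula: BaSO4

BaSO4


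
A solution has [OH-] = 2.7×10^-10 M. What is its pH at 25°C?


pOH = -log10([OH-]) = -log10(2.7×10^-10)
= 10 - log10(2.7) = 9.57
pH = 14 - pOH = 14 - 9.57 = 4.43

4.43


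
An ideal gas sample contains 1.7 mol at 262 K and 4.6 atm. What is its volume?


PV = nRT  (R = 0.08206 L·atm/(mol·K))
V = nRT/P = 1.7×0.08206×262/4.6
= 7.946 L

7.946 L


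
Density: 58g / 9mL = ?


ρ = mass/volume
= 58/9
= 6.444 g/mL

6.444 g/mL


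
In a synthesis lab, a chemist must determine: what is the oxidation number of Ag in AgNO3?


Ag is +1
Oxidation number: +1

+1


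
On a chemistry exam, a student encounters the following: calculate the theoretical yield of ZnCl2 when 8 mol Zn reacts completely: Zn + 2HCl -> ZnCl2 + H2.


Mole ratio ZnCl2:Zn = 1:1
n(ZnCl2) = 8 × 1/1 = 8.000 mol
mass = 8.000 × 136.28 = 1090.24 g

1090.24 g


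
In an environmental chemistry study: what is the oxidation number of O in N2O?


O is usually -2
Oxidation number: -2

-2


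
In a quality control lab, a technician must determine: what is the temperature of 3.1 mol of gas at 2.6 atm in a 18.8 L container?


PV = nRT  (R = 0.08206 L·atm/(mol·K))
T = PV/(nR) = 2.6×18.8/(3.1×0.08206)
= 48.88/0.254386
= 192.15 K

192.15 K


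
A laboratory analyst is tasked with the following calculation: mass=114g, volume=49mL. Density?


ρ = mass/volume
= 114/49
= 2.327 g/mL

2.327 g/mL


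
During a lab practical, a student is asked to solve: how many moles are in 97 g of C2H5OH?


M(C2H5OH) = 46.07 g/mol
n = mass/M = 97/46.07 = 2.1055 mol

2.1055 mol


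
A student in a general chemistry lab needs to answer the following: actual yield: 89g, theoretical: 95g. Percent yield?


% yield = actual/theoretical × 100
= 89/95 × 100
= 93.68%

93.68%


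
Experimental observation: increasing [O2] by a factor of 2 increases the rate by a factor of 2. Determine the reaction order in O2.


rate ∝ [O2]^n
2^n = 2 → n = 1
Order in O2: 1

1


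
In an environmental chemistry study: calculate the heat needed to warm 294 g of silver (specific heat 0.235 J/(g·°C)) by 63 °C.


q = mcΔT = 294 × 0.235 × 63
= 4352.67 J

4352.67 J


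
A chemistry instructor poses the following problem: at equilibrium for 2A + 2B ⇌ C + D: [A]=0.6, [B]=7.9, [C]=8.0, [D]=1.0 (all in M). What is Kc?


Kc = [C][D]/([A]^2[B]^2)
= (8.0^1 × 1.0^1)/(0.6^2 × 7.9^2)
= 8/22.4676
= 0.3561

0.3561


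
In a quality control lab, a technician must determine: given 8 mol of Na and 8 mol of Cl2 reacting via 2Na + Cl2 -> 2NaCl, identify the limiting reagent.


Mole ratio available / coefficient:
  Na: 8/2 = 4.000
  Cl2: 8/1 = 8.000
Smaller ratio is limiting.

Na


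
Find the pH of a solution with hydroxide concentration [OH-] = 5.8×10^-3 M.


pOH = -log10([OH-]) = -log10(5.8×10^-3)
= 3 - log10(5.8) = 2.24
pH = 14 - pOH = 14 - 2.24 = 11.76

11.76


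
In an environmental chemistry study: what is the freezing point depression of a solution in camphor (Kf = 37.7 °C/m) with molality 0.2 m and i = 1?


ΔTf = Kf × m × i
= 37.7 × 0.2 × 1
= 7.54 °C

7.54 °C


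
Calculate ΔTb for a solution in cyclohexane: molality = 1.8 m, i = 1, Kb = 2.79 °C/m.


ΔTb = Kb × m × i
= 2.79 × 1.8 × 1
= 5.022 °C

5.022 °C


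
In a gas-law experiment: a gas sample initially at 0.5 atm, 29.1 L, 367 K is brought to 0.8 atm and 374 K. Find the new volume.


P1V1/T1 = P2V2/T2
V2 = P1V1T2/(T1P2)
= 0.5×29.1×374/(367×0.8)
= 18.534 L

18.534 L


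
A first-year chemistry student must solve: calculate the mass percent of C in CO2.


M(CO2) = 1×12.01 + 2×16.0 = 44.01 g/mol
Mass of C = 1 × 12.01 = 12.01 g/mol
% C = 12.01/44.01 × 100 = 27.29%

27.29%


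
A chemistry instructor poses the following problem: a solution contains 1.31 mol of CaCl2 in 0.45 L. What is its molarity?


M = n/V = 1.31/0.45 = 2.911 mol/L

2.911 M


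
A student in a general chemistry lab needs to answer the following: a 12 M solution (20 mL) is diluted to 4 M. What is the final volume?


C1V1 = C2V2
12 × 20 = 4 × V2
V2 = 240/4 = 60.0 mL

60.0 mL


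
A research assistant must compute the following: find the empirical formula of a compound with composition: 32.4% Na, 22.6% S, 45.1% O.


Assume 100 g sample. Moles of each element:
  Na: 32.4/22.99 = 1.409 mol
  S: 22.6/32.07 = 0.705 mol
  O: 45.1/16.0 = 2.819 mol
Divide by smallest (0.705):
  Na: 1.409/0.705 = 2.0
  S: 0.705/0.705 = 1.0
  O: 2.819/0.705 = 4.0
Empirical formula: Na2SO4

Na2SO4


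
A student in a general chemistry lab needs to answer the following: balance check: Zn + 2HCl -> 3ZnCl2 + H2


Equation: Zn + 2HCl -> 3ZnCl2 + H2
Check atoms: Cl: 2≠6, H: 2=2, Zn: 1≠3
Not balanced

No, not balanced


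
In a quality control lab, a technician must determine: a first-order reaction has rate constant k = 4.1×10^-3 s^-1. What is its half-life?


t½ = ln2/k = 0.693147/(4.1×10^-3 s^-1)
= 169.1 s

169.1 s


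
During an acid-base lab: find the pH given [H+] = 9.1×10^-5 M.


pH = -log10([H+]) = -log10(9.1×10^-5)
= 5 - log10(9.1)
= 5 - 0.96
= 4.04

4.04


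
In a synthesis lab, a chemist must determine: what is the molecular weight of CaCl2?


M(CaCl2) = 1×40.08 + 2×35.45
= 40.08 + 70.9
= 110.98 g/mol

110.98 g/mol


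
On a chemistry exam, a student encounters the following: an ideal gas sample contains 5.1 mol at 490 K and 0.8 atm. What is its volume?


PV = nRT  (R = 0.08206 L·atm/(mol·K))
V = nRT/P = 5.1×0.08206×490/0.8
= 256.335 L

256.335 L


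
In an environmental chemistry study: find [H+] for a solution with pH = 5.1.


[H+] = 10^(-pH) = 10^(-5.1)
= 7.94×10^-6 M

7.94×10^-6 M


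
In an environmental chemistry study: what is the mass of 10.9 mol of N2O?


M(N2O) = 44.02 g/mol
mass = n × M = 10.9 × 44.02 = 479.82 g

479.82 g


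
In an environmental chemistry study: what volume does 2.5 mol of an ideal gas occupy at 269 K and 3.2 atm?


PV = nRT  (R = 0.08206 L·atm/(mol·K))
V = nRT/P = 2.5×0.08206×269/3.2
= 17.245 L

17.245 L


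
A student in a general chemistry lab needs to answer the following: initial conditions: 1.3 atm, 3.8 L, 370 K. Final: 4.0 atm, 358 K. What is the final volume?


P1V1/T1 = P2V2/T2
V2 = P1V1T2/(T1P2)
= 1.3×3.8×358/(370×4.0)
= 1.195 L

1.195 L


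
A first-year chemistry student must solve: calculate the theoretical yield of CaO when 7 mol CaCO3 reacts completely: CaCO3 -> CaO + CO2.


Mole ratio CaO:CaCO3 = 1:1
n(CaO) = 7 × 1/1 = 7.000 mol
mass = 7.000 × 56.08 = 392.56 g

392.56 g


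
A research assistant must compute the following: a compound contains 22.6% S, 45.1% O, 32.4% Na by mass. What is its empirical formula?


Assume 100 g sample. Moles of each element:
  S: 22.6/32.07 = 0.705 mol
  O: 45.1/16.0 = 2.819 mol
  Na: 32.4/22.99 = 1.409 mol
Divide by smallest (0.705):
  S: 0.705/0.705 = 1.0
  O: 2.819/0.705 = 4.0
  Na: 1.409/0.705 = 2.0
Empirical formula: Na2SO4

Na2SO4


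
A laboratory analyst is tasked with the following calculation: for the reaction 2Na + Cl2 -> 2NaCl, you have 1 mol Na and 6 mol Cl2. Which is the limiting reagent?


Mole ratio available / coefficient:
  Na: 1/2 = 0.500
  Cl2: 6/1 = 6.000
Smaller ratio is limiting.

Na


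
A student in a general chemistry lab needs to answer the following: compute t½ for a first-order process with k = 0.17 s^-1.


t½ = ln2/k = 0.693147/(0.17 s^-1)
= 4.077 s

4.077 s


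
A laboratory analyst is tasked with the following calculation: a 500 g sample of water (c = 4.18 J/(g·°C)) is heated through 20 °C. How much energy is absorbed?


q = mcΔT = 500 × 4.18 × 20
= 41800.00 J

41800.00 J


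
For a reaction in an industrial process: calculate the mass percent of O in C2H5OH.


M(C2H5OH) = 2×12.01 + 6×1.008 + 1×16.0 = 46.068 g/mol
Mass of O = 1 × 16.0 = 16.00 g/mol
% O = 16.00/46.068 × 100 = 34.73%

34.73%


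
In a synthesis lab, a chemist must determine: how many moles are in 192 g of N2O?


M(N2O) = 44.02 g/mol
n = mass/M = 192/44.02 = 4.3617 mol

4.3617 mol


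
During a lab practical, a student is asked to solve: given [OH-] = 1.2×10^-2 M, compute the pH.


pOH = -log10([OH-]) = -log10(1.2×10^-2)
= 2 - log10(1.2) = 1.92
pH = 14 - pOH = 14 - 1.92 = 12.08

12.08


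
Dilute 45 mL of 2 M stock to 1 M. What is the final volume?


C1V1 = C2V2
2 × 45 = 1 × V2
V2 = 90/1 = 90.0 mL

90.0 mL


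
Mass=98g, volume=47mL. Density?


ρ = mass/volume
= 98/47
= 2.085 g/mL

2.085 g/mL


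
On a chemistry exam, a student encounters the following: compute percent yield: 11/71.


% yield = actual/theoretical × 100
= 11/71 × 100
= 15.49%

15.49%


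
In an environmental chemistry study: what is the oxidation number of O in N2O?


O is usually -2
Oxidation number: -2

-2


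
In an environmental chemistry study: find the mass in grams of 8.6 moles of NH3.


M(NH3) = 17.03 g/mol
mass = n × M = 8.6 × 17.03 = 146.46 g

146.46 g


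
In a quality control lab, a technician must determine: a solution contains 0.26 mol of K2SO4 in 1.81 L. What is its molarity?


M = n/V = 0.26/1.81 = 0.144 mol/L

0.144 M


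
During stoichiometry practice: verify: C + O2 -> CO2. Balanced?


Equation: C + O2 -> CO2
Check atoms: C: 1=1, O: 2=2
Balanced

Yes, balanced


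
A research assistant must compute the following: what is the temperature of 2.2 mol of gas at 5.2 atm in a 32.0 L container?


PV = nRT  (R = 0.08206 L·atm/(mol·K))
T = PV/(nR) = 5.2×32.0/(2.2×0.08206)
= 166.40/0.180532
= 921.72 K

921.72 K


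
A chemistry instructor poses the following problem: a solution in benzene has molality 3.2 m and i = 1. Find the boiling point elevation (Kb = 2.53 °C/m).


ΔTb = Kb × m × i
= 2.53 × 3.2 × 1
= 8.096 °C

8.096 °C


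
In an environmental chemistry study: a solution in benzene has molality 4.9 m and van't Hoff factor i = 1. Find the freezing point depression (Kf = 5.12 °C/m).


ΔTf = Kf × m × i
= 5.12 × 4.9 × 1
= 25.088 °C

25.088 °C


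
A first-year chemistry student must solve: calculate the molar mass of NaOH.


M(NaOH) = 1×22.99 + 1×16.0 + 1×1.008
= 22.99 + 16.0 + 1.01
= 40.0 g/mol

40.0 g/mol


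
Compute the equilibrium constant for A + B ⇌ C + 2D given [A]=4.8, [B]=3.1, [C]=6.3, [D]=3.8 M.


Kc = [C][D]^2/([A][B])
= (6.3^1 × 3.8^2)/(4.8^1 × 3.1^1)
= 90.972/14.88
= 6.114

6.114


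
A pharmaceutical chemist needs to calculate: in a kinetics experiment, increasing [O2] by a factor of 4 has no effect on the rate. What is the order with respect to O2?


rate ∝ [O2]^n
rate ∝ [O2]^0
Order in O2: 0

0


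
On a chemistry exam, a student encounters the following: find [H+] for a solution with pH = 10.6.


[H+] = 10^(-pH) = 10^(-10.6)
= 2.51×10^-11 M

2.51×10^-11 M


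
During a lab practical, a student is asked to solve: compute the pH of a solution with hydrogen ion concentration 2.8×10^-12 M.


pH = -log10([H+]) = -log10(2.8×10^-12)
= 12 - log10(2.8)
= 12 - 0.45
= 11.55

11.55


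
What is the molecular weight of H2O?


M(H2O) = 2×1.008 + 1×16.0
= 2.02 + 16.0
= 18.02 g/mol

18.02 g/mol


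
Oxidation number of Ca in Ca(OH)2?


Group 2 metal: +2
Oxidation number: +2

+2


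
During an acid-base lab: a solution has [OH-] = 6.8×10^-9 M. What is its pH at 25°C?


pOH = -log10([OH-]) = -log10(6.8×10^-9)
= 9 - log10(6.8) = 8.17
pH = 14 - pOH = 14 - 8.17 = 5.83

5.83


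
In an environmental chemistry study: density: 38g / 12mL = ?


ρ = mass/volume
= 38/12
= 3.167 g/mL

3.167 g/mL


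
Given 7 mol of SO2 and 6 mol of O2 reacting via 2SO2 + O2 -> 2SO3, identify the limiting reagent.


Mole ratio available / coefficient:
  SO2: 7/2 = 3.500
  O2: 6/1 = 6.000
Smaller ratio is limiting.

SO2


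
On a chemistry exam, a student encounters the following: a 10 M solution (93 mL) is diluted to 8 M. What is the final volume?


C1V1 = C2V2
10 × 93 = 8 × V2
V2 = 930/8 = 116.25 mL

116.25 mL


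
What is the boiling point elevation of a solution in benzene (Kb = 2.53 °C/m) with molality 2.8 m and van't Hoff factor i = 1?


ΔTb = Kb × m × i
= 2.53 × 2.8 × 1
= 7.084 °C

7.084 °C


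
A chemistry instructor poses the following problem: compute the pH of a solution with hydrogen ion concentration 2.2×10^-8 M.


pH = -log10([H+]) = -log10(2.2×10^-8)
= 8 - log10(2.2)
= 8 - 0.34
= 7.66

7.66


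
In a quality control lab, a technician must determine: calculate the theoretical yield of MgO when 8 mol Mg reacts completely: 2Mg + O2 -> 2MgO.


Mole ratio MgO:Mg = 2:2
n(MgO) = 8 × 2/2 = 8.000 mol
mass = 8.000 × 40.31 = 322.48 g

322.48 g


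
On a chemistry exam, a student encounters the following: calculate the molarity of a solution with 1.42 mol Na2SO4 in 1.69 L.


M = n/V = 1.42/1.69 = 0.840 mol/L

0.840 M


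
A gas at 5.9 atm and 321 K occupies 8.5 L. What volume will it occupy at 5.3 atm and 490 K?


P1V1/T1 = P2V2/T2
V2 = P1V1T2/(T1P2)
= 5.9×8.5×490/(321×5.3)
= 14.444 L

14.444 L


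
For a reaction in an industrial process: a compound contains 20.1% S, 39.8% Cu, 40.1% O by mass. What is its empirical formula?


Assume 100 g sample. Moles of each element:
  S: 20.1/32.07 = 0.627 mol
  Cu: 39.8/63.55 = 0.626 mol
  O: 40.1/16.0 = 2.506 mol
Divide by smallest (0.626):
  S: 0.627/0.626 = 1.0
  Cu: 0.626/0.626 = 1.0
  O: 2.506/0.626 = 4.0
Empirical formula: CuSO4

CuSO4


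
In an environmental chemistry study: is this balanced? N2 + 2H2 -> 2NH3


Equation: N2 + 2H2 -> 2NH3
Check atoms: H: 4≠6, N: 2=2
Not balanced

No, not balanced


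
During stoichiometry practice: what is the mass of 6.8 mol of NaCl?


M(NaCl) = 58.44 g/mol
mass = n × M = 6.8 × 58.44 = 397.39 g

397.39 g


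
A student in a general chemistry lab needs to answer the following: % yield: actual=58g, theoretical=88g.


% yield = actual/theoretical × 100
= 58/88 × 100
= 65.91%

65.91%


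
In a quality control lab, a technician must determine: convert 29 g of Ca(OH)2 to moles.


M(Ca(OH)2) = 74.1 g/mol
n = mass/M = 29/74.1 = 0.3914 mol

0.3914 mol


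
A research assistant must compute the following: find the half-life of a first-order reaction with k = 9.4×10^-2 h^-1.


t½ = ln2/k = 0.693147/(9.4×10^-2 h^-1)
= 7.374 h

7.374 h


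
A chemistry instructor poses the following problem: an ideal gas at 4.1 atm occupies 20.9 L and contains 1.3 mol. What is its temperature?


PV = nRT  (R = 0.08206 L·atm/(mol·K))
T = PV/(nR) = 4.1×20.9/(1.3×0.08206)
= 85.69/0.106678
= 803.26 K

803.26 K


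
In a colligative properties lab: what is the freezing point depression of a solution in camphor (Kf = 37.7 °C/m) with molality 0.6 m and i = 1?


ΔTf = Kf × m × i
= 37.7 × 0.6 × 1
= 22.62 °C

22.62 °C


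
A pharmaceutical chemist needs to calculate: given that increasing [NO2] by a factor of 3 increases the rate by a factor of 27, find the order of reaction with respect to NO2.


rate ∝ [NO2]^n
3^n = 27 → n = 3
Order in NO2: 3

3


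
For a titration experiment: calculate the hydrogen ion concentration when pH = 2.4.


[H+] = 10^(-pH) = 10^(-2.4)
= 3.98×10^-3 M

3.98×10^-3 M


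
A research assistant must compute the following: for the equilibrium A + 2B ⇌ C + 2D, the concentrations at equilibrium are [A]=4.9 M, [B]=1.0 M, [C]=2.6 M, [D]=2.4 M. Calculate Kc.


Kc = [C][D]^2/([A][B]^2)
= (2.6^1 × 2.4^2)/(4.9^1 × 1.0^2)
= 14.976/4.9
= 3.056

3.056


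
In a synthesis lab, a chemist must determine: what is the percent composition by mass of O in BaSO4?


M(BaSO4) = 1×137.33 + 1×32.07 + 4×16.0 = 233.40 g/mol
Mass of O = 4 × 16.0 = 64.00 g/mol
% O = 64.00/233.40 × 100 = 27.42%

27.42%


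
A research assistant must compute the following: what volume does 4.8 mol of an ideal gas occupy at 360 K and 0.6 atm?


PV = nRT  (R = 0.08206 L·atm/(mol·K))
V = nRT/P = 4.8×0.08206×360/0.6
= 236.333 L

236.333 L


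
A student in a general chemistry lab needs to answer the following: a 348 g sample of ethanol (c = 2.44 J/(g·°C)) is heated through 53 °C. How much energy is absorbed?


q = mcΔT = 348 × 2.44 × 53
= 45003.36 J

45003.36 J


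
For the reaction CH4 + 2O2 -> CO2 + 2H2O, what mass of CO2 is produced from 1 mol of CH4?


Mole ratio CO2:CH4 = 1:1
n(CO2) = 1 × 1/1 = 1.000 mol
mass = 1.000 × 44.01 = 44.01 g

44.01 g


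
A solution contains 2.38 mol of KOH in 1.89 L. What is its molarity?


M = n/V = 2.38/1.89 = 1.259 mol/L

1.259 M


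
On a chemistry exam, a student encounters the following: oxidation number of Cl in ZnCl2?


halide: -1
Oxidation number: -1

-1


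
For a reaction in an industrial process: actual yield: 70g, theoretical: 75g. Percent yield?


% yield = actual/theoretical × 100
= 70/75 × 100
= 93.33%

93.33%


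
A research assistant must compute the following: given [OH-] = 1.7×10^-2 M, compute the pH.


pOH = -log10([OH-]) = -log10(1.7×10^-2)
= 2 - log10(1.7) = 1.77
pH = 14 - pOH = 14 - 1.77 = 12.23

12.23


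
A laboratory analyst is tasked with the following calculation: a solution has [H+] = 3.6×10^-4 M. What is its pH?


pH = -log10([H+]) = -log10(3.6×10^-4)
= 4 - log10(3.6)
= 4 - 0.56
= 3.44

3.44


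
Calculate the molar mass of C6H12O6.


M(C6H12O6) = 6×12.01 + 12×1.008 + 6×16.0
= 72.06 + 12.1 + 96.0
= 180.16 g/mol

180.16 g/mol


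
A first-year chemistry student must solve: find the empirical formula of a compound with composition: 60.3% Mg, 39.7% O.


Assume 100 g sample. Moles of each element:
  Mg: 60.3/24.31 = 2.48 mol
  O: 39.7/16.0 = 2.481 mol
Divide by smallest (2.48):
  Mg: 2.48/2.48 = 1.0
  O: 2.481/2.48 = 1.0
Empirical formula: MgO

MgO


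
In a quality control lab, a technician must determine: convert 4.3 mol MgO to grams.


M(MgO) = 40.31 g/mol
mass = n × M = 4.3 × 40.31 = 173.33 g

173.33 g


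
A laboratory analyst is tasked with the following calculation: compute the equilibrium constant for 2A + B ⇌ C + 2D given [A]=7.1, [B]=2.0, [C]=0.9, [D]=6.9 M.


Kc = [C][D]^2/([A]^2[B])
= (0.9^1 × 6.9^2)/(7.1^2 × 2.0^1)
= 42.849/100.82
= 0.4250

0.4250


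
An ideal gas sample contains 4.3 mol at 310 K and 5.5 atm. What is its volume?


PV = nRT  (R = 0.08206 L·atm/(mol·K))
V = nRT/P = 4.3×0.08206×310/5.5
= 19.888 L

19.888 L


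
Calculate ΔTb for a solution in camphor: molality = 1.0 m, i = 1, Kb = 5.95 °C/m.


ΔTb = Kb × m × i
= 5.95 × 1.0 × 1
= 5.95 °C

5.95 °C


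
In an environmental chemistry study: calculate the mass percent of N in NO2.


M(NO2) = 1×14.01 + 2×16.0 = 46.01 g/mol
Mass of N = 1 × 14.01 = 14.01 g/mol
% N = 14.01/46.01 × 100 = 30.45%

30.45%


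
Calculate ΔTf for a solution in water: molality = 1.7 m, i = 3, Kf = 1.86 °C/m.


ΔTf = Kf × m × i
= 1.86 × 1.7 × 3
= 9.486 °C

9.486 °C


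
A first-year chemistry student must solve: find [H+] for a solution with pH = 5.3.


[H+] = 10^(-pH) = 10^(-5.3)
= 5.01×10^-6 M

5.01×10^-6 M


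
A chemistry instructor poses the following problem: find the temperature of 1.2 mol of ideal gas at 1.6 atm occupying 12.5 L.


PV = nRT  (R = 0.08206 L·atm/(mol·K))
T = PV/(nR) = 1.6×12.5/(1.2×0.08206)
= 20.00/0.098472
= 203.10 K

203.10 K


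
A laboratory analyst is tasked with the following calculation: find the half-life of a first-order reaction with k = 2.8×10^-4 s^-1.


t½ = ln2/k = 0.693147/(2.8×10^-4 s^-1)
= 2476 s

2476 s


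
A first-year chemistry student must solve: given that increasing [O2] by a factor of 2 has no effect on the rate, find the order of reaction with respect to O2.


rate ∝ [O2]^n
rate ∝ [O2]^0
Order in O2: 0

0


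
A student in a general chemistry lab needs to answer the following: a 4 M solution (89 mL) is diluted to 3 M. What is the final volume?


C1V1 = C2V2
4 × 89 = 3 × V2
V2 = 356/3 = 118.67 mL

118.67 mL


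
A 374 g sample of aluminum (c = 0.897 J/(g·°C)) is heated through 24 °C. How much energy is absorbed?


q = mcΔT = 374 × 0.897 × 24
= 8051.47 J

8051.47 J


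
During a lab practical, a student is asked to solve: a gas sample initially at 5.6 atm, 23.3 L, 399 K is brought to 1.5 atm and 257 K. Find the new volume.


P1V1/T1 = P2V2/T2
V2 = P1V1T2/(T1P2)
= 5.6×23.3×257/(399×1.5)
= 56.029 L

56.029 L


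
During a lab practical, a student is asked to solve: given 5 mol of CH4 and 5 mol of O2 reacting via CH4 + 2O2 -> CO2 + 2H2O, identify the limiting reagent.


Mole ratio available / coefficient:
  CH4: 5/1 = 5.000
  O2: 5/2 = 2.500
Smaller ratio is limiting.

O2


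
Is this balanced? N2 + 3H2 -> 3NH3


Equation: N2 + 3H2 -> 3NH3
Check atoms: H: 6≠9, N: 2≠3
Not balanced

No, not balanced


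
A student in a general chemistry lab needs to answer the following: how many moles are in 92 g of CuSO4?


M(CuSO4) = 159.62 g/mol
n = mass/M = 92/159.62 = 0.5764 mol

0.5764 mol


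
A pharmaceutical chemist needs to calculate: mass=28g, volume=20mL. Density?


ρ = mass/volume
= 28/20
= 1.4 g/mL

1.4 g/mL


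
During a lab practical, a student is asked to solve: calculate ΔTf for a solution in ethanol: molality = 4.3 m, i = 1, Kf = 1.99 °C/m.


ΔTf = Kf × m × i
= 1.99 × 4.3 × 1
= 8.557 °C

8.557 °C


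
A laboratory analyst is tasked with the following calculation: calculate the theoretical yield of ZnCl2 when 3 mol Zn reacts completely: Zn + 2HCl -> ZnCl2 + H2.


Mole ratio ZnCl2:Zn = 1:1
n(ZnCl2) = 3 × 1/1 = 3.000 mol
mass = 3.000 × 136.28 = 408.84 g

408.84 g


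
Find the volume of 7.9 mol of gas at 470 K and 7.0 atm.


PV = nRT  (R = 0.08206 L·atm/(mol·K))
V = nRT/P = 7.9×0.08206×470/7.0
= 43.527 L

43.527 L


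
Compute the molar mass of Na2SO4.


M(Na2SO4) = 2×22.99 + 1×32.07 + 4×16.0
= 45.98 + 32.07 + 64.0
= 142.05 g/mol

142.05 g/mol


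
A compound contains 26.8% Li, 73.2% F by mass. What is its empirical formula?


Assume 100 g sample. Moles of each element:
  Li: 26.8/6.94 = 3.862 mol
  F: 73.2/19.0 = 3.853 mol
Divide by smallest (3.853):
  Li: 3.862/3.853 = 1.0
  F: 3.853/3.853 = 1.0
Empirical formula: LiF

LiF


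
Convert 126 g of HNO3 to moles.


M(HNO3) = 63.02 g/mol
n = mass/M = 126/63.02 = 1.9994 mol

1.9994 mol


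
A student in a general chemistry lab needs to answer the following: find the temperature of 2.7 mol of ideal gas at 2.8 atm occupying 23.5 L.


PV = nRT  (R = 0.08206 L·atm/(mol·K))
T = PV/(nR) = 2.8×23.5/(2.7×0.08206)
= 65.80/0.221562
= 296.98 K

296.98 K


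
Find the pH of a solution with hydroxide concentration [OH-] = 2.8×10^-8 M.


pOH = -log10([OH-]) = -log10(2.8×10^-8)
= 8 - log10(2.8) = 7.55
pH = 14 - pOH = 14 - 7.55 = 6.45

6.45


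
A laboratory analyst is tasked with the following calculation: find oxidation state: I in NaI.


halide: -1
Oxidation number: -1

-1


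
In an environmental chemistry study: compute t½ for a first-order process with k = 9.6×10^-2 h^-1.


t½ = ln2/k = 0.693147/(9.6×10^-2 h^-1)
= 7.220 h

7.220 h


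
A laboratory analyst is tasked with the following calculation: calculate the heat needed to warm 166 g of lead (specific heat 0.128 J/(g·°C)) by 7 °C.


q = mcΔT = 166 × 0.128 × 7
= 148.74 J

148.74 J


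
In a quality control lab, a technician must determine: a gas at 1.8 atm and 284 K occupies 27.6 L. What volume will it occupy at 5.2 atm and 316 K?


P1V1/T1 = P2V2/T2
V2 = P1V1T2/(T1P2)
= 1.8×27.6×316/(284×5.2)
= 10.63 L

10.63 L


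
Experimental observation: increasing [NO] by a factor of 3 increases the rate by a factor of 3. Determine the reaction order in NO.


rate ∝ [NO]^n
3^n = 3 → n = 1
Order in NO: 1

1


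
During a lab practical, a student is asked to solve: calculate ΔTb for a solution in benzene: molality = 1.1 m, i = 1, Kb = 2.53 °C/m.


ΔTb = Kb × m × i
= 2.53 × 1.1 × 1
= 2.783 °C

2.783 °C


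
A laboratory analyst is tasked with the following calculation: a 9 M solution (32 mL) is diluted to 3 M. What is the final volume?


C1V1 = C2V2
9 × 32 = 3 × V2
V2 = 288/3 = 96.0 mL

96.0 mL


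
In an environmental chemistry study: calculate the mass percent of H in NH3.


M(NH3) = 1×14.01 + 3×1.008 = 17.034 g/mol
Mass of H = 3 × 1.008 = 3.024 g/mol
% H = 3.024/17.034 × 100 = 17.75%

17.75%


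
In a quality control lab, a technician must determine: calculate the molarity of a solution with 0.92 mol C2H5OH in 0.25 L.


M = n/V = 0.92/0.25 = 3.680 mol/L

3.680 M


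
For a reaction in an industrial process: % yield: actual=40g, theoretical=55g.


% yield = actual/theoretical × 100
= 40/55 × 100
= 72.73%

72.73%


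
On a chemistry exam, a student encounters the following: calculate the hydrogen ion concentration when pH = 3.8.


[H+] = 10^(-pH) = 10^(-3.8)
= 1.58×10^-4 M

1.58×10^-4 M


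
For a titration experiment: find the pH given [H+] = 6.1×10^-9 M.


pH = -log10([H+]) = -log10(6.1×10^-9)
= 9 - log10(6.1)
= 9 - 0.79
= 8.21

8.21


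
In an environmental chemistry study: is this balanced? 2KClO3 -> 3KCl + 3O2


Equation: 2KClO3 -> 3KCl + 3O2
Check atoms: Cl: 2≠3, K: 2≠3, O: 6=6
Not balanced

No, not balanced


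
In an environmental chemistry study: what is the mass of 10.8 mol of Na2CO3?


M(Na2CO3) = 105.99 g/mol
mass = n × M = 10.8 × 105.99 = 1144.69 g

1144.69 g


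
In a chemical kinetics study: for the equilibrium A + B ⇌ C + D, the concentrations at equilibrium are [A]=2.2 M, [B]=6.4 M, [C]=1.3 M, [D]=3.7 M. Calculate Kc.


Kc = [C][D]/([A][B])
= (1.3^1 × 3.7^1)/(2.2^1 × 6.4^1)
= 4.81/14.08
= 0.3416

0.3416


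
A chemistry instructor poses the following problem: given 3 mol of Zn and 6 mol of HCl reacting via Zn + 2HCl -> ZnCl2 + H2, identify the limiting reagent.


Mole ratio available / coefficient:
  Zn: 3/1 = 3.000
  HCl: 6/2 = 3.000
Smaller ratio is limiting.

neither (stoichiometric); Zn and HCl are fully consumed


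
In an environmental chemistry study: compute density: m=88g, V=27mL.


ρ = mass/volume
= 88/27
= 3.259 g/mL

3.259 g/mL


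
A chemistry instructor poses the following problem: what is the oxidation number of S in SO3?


x + 3(-2) = 0, so x = +6
Oxidation number: +6

+6


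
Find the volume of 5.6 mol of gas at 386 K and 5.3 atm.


PV = nRT  (R = 0.08206 L·atm/(mol·K))
V = nRT/P = 5.6×0.08206×386/5.3
= 33.468 L

33.468 L


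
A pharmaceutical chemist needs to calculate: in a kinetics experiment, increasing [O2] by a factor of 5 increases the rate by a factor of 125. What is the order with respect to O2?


rate ∝ [O2]^n
5^n = 125 → n = 3
Order in O2: 3

3


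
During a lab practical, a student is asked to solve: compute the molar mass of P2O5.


M(P2O5) = 2×30.97 + 5×16.0
= 61.94 + 80.0
= 141.94 g/mol

141.94 g/mol


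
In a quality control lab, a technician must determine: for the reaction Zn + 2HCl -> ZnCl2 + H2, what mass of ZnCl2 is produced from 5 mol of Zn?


Mole ratio ZnCl2:Zn = 1:1
n(ZnCl2) = 5 × 1/1 = 5.000 mol
mass = 5.000 × 136.28 = 681.4 g

681.4 g


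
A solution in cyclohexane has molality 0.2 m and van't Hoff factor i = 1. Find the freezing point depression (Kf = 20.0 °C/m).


ΔTf = Kf × m × i
= 20.0 × 0.2 × 1
= 4.0 °C

4.0 °C


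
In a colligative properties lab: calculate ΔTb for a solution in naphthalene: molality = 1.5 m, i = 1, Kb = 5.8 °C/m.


ΔTb = Kb × m × i
= 5.8 × 1.5 × 1
= 8.7 °C

8.7 °C


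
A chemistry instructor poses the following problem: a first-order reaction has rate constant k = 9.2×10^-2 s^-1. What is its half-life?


t½ = ln2/k = 0.693147/(9.2×10^-2 s^-1)
= 7.534 s

7.534 s


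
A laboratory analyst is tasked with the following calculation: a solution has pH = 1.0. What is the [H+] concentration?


[H+] = 10^(-pH) = 10^(-1.0)
= 1.0×10^-1 M

1.0×10^-1 M


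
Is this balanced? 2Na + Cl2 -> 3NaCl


Equation: 2Na + Cl2 -> 3NaCl
Check atoms: Cl: 2≠3, Na: 2≠3
Not balanced

No, not balanced


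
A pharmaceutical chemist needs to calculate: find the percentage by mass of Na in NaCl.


M(NaCl) = 1×22.99 + 1×35.45 = 58.44 g/mol
Mass of Na = 1 × 22.99 = 22.99 g/mol
% Na = 22.99/58.44 × 100 = 39.34%

39.34%


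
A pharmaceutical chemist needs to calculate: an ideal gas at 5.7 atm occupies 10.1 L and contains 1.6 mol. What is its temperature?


PV = nRT  (R = 0.08206 L·atm/(mol·K))
T = PV/(nR) = 5.7×10.1/(1.6×0.08206)
= 57.57/0.131296
= 438.47 K

438.47 K


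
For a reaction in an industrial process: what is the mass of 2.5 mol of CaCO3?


M(CaCO3) = 100.09 g/mol
mass = n × M = 2.5 × 100.09 = 250.23 g

250.23 g


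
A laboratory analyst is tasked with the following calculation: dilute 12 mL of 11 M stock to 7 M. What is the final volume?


C1V1 = C2V2
11 × 12 = 7 × V2
V2 = 132/7 = 18.86 mL

18.86 mL
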